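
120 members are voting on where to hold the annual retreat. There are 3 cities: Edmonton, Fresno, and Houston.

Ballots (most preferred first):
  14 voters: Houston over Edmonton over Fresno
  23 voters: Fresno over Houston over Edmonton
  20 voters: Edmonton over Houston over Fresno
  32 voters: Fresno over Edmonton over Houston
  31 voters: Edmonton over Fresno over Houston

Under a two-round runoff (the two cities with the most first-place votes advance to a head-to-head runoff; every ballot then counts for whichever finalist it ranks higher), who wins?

Round 1 first-place votes: Edmonton 51, Fresno 55, Houston 14. Fresno and Edmonton advance.
Runoff: Fresno is ranked above Edmonton on 55 ballots, Edmonton above Fresno on 65.

Edmonton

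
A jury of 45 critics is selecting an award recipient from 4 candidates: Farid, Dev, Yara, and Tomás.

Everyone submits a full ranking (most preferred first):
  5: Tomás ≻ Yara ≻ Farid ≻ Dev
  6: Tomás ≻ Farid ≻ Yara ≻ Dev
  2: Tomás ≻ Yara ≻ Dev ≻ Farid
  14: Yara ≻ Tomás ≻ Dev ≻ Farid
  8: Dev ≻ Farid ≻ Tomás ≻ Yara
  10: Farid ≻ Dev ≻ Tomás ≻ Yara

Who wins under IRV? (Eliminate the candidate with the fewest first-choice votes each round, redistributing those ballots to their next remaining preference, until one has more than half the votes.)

Round 1: Farid 10, Dev 8, Yara 14, Tomás 13. Dev eliminated.
Round 2: Farid 18, Yara 14, Tomás 13. Tomás eliminated.
Round 3: Farid 24, Yara 21. Farid has a majority (≥23).

Farid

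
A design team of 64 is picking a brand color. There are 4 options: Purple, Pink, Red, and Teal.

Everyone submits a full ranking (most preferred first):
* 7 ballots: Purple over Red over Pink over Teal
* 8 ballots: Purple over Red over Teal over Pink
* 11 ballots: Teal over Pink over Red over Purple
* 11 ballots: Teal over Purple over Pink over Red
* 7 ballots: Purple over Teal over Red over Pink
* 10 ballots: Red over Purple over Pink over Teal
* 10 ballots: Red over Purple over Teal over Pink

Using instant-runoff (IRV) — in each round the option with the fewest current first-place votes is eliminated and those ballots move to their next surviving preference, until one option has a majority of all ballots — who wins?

Purple

Round 1: Purple 22, Pink 0, Red 20, Teal 22. Pink eliminated.
Round 2: Purple 22, Red 20, Teal 22. Red eliminated.
Round 3: Purple 42, Teal 22. Purple has a majority (≥33).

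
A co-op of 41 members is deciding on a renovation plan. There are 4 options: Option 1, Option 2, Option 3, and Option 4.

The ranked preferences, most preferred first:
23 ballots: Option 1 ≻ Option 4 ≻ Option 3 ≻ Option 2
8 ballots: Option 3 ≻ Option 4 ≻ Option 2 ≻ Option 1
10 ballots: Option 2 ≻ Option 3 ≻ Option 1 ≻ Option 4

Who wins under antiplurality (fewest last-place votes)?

Option 3

Last-place votes: Option 1 8, Option 2 23, Option 3 0, Option 4 10.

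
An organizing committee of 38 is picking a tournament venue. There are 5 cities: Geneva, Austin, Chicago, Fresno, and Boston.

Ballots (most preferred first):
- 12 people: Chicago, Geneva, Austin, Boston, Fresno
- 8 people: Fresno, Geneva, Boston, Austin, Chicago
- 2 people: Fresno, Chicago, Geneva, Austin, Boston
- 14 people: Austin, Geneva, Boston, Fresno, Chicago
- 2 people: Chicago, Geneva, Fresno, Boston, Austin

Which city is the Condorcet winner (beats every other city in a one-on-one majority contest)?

Geneva vs Austin: 24–14
Geneva vs Chicago: 22–16
Geneva vs Fresno: 28–10
Geneva vs Boston: 38–0
Geneva beats every other city.

Geneva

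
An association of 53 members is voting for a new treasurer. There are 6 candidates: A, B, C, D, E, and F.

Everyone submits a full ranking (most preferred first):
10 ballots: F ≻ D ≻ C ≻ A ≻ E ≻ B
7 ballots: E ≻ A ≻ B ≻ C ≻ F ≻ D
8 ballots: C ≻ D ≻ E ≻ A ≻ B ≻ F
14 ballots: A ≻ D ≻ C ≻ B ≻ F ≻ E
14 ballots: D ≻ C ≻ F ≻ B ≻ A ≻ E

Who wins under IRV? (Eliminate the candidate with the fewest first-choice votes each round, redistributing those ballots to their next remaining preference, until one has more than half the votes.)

D

Round 1: A 14, B 0, C 8, D 14, E 7, F 10. B eliminated.
Round 2: A 14, C 8, D 14, E 7, F 10. E eliminated.
Round 3: A 21, C 8, D 14, F 10. C eliminated.
Round 4: A 21, D 22, F 10. F eliminated.
Round 5: A 21, D 32. D has a majority (≥27).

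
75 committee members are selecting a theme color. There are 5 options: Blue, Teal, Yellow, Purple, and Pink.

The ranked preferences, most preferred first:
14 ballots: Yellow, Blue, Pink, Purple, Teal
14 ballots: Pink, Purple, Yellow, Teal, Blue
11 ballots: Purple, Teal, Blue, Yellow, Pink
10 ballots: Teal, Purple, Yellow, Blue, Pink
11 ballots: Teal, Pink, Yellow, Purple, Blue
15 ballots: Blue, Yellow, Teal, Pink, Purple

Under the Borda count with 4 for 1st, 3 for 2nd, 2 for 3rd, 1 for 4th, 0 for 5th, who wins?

Yellow

Blue: 14×3 + 14×0 + 11×2 + 10×1 + 11×0 + 15×4 = 134
Teal: 14×0 + 14×1 + 11×3 + 10×4 + 11×4 + 15×2 = 161
Yellow: 14×4 + 14×2 + 11×1 + 10×2 + 11×2 + 15×3 = 182
Purple: 14×1 + 14×3 + 11×4 + 10×3 + 11×1 + 15×0 = 141
Pink: 14×2 + 14×4 + 11×0 + 10×0 + 11×3 + 15×1 = 132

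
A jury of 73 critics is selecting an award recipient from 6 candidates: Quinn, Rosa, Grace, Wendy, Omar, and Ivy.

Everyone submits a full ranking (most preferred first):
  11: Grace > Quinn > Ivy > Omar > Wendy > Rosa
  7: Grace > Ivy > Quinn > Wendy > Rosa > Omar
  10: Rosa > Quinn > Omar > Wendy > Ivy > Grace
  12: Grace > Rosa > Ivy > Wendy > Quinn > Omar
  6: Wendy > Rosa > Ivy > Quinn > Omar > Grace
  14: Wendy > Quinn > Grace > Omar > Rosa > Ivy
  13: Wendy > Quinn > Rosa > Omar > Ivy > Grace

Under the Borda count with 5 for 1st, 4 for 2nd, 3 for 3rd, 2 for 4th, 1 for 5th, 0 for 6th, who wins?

Quinn

Quinn: 11×4 + 7×3 + 10×4 + 12×1 + 6×2 + 14×4 + 13×4 = 237
Rosa: 11×0 + 7×1 + 10×5 + 12×4 + 6×4 + 14×1 + 13×3 = 182
Grace: 11×5 + 7×5 + 10×0 + 12×5 + 6×0 + 14×3 + 13×0 = 192
Wendy: 11×1 + 7×2 + 10×2 + 12×2 + 6×5 + 14×5 + 13×5 = 234
Omar: 11×2 + 7×0 + 10×3 + 12×0 + 6×1 + 14×2 + 13×2 = 112
Ivy: 11×3 + 7×4 + 10×1 + 12×3 + 6×3 + 14×0 + 13×1 = 138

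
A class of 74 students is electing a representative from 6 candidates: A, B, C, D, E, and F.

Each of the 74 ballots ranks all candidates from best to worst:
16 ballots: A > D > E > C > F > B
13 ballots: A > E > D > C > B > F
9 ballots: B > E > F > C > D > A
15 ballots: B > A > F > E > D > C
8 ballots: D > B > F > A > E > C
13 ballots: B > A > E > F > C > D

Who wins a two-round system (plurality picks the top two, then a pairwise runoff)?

Round 1 first-place votes: A 29, B 37, C 0, D 8, E 0, F 0. B and A advance.
Runoff: B is ranked above A on 45 ballots, A above B on 29.

B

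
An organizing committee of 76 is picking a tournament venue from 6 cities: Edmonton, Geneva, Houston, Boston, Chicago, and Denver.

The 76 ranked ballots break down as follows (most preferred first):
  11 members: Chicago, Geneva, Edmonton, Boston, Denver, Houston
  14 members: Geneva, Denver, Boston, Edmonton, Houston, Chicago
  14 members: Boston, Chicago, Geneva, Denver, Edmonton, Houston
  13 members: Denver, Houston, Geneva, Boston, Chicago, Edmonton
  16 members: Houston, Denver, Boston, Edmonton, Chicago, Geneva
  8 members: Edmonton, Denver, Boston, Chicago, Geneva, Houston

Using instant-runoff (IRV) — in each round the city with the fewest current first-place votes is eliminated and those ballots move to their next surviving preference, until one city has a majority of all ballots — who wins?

Round 1: Edmonton 8, Geneva 14, Houston 16, Boston 14, Chicago 11, Denver 13. Edmonton eliminated.
Round 2: Geneva 14, Houston 16, Boston 14, Chicago 11, Denver 21. Chicago eliminated.
Round 3: Geneva 25, Houston 16, Boston 14, Denver 21. Boston eliminated.
Round 4: Geneva 39, Houston 16, Denver 21. Geneva has a majority (≥39).

Geneva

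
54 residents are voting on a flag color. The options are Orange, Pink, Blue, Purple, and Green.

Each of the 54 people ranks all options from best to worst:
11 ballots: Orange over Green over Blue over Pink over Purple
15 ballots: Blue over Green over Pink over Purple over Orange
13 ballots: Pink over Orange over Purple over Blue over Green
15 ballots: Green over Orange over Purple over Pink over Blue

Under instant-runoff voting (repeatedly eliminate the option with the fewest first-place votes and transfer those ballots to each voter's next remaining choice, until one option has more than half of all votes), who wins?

Blue

Round 1: Orange 11, Pink 13, Blue 15, Purple 0, Green 15. Purple eliminated.
Round 2: Orange 11, Pink 13, Blue 15, Green 15. Orange eliminated.
Round 3: Pink 13, Blue 15, Green 26. Pink eliminated.
Round 4: Blue 28, Green 26. Blue has a majority (≥28).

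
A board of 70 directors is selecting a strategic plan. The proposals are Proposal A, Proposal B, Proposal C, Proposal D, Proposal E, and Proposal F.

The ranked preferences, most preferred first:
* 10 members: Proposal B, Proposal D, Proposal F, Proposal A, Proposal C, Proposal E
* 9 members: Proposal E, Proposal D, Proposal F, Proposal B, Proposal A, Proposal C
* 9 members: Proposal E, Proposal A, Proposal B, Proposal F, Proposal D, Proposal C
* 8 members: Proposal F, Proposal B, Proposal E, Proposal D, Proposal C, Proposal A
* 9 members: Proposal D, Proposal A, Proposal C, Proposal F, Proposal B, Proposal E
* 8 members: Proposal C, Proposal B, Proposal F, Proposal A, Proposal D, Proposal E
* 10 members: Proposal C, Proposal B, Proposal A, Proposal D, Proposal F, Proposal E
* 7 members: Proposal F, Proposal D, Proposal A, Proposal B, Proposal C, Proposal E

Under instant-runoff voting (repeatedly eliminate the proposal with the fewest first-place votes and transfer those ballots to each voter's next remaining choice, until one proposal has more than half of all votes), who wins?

Proposal F

Round 1: Proposal A 0, Proposal B 10, Proposal C 18, Proposal D 9, Proposal E 18, Proposal F 15. Proposal A eliminated.
Round 2: Proposal B 10, Proposal C 18, Proposal D 9, Proposal E 18, Proposal F 15. Proposal D eliminated.
Round 3: Proposal B 10, Proposal C 27, Proposal E 18, Proposal F 15. Proposal B eliminated.
Round 4: Proposal C 27, Proposal E 18, Proposal F 25. Proposal E eliminated.
Round 5: Proposal C 27, Proposal F 43. Proposal F has a majority (≥36).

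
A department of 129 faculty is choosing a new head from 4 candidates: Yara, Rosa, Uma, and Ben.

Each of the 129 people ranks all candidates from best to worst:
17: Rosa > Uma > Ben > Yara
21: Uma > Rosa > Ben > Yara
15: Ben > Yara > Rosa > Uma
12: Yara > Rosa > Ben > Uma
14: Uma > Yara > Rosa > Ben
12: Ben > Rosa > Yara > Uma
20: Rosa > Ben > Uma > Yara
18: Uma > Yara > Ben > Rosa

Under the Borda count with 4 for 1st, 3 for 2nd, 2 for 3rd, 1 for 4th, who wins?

Rosa

Yara: 17×1 + 21×1 + 15×3 + 12×4 + 14×3 + 12×2 + 20×1 + 18×3 = 271
Rosa: 17×4 + 21×3 + 15×2 + 12×3 + 14×2 + 12×3 + 20×4 + 18×1 = 359
Uma: 17×3 + 21×4 + 15×1 + 12×1 + 14×4 + 12×1 + 20×2 + 18×4 = 342
Ben: 17×2 + 21×2 + 15×4 + 12×2 + 14×1 + 12×4 + 20×3 + 18×2 = 318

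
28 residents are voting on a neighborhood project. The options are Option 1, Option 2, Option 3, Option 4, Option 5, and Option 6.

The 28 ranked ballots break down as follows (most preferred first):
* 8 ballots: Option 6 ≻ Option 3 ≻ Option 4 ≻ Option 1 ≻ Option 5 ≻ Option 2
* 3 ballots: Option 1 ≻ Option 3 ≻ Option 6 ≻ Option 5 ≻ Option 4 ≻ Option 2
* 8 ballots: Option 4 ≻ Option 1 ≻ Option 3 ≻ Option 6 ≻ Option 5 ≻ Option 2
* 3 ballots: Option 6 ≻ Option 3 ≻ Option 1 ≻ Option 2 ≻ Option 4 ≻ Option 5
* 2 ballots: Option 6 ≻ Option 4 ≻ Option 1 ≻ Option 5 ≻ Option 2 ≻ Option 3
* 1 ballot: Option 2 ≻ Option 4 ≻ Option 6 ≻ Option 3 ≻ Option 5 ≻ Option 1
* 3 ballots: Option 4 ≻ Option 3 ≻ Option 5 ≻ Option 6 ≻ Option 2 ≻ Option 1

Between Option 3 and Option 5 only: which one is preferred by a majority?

Option 3

Option 3 is ranked above Option 5 on 26 ballots; Option 5 above Option 3 on 2.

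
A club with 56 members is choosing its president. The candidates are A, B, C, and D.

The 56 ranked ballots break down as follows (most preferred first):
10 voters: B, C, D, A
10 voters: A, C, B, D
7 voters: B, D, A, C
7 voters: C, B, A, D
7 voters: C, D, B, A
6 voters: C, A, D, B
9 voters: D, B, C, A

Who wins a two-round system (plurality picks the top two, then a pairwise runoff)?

C

Round 1 first-place votes: A 10, B 17, C 20, D 9. C and B advance.
Runoff: C is ranked above B on 30 ballots, B above C on 26.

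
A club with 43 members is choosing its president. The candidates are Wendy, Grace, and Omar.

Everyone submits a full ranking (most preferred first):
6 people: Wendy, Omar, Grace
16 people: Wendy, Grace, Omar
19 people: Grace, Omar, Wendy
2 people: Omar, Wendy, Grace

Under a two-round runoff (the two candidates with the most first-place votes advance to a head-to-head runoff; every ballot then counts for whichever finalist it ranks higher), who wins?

Round 1 first-place votes: Wendy 22, Grace 19, Omar 2. Wendy and Grace advance.
Runoff: Wendy is ranked above Grace on 24 ballots, Grace above Wendy on 19.

Wendy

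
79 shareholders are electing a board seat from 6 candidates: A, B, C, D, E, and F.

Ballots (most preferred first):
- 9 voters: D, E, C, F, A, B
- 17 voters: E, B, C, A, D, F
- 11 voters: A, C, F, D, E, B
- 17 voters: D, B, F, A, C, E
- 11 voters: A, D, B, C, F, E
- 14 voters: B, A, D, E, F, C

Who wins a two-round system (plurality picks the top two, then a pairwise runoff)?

Round 1 first-place votes: A 22, B 14, C 0, D 26, E 17, F 0. D and A advance.
Runoff: D is ranked above A on 26 ballots, A above D on 53.

A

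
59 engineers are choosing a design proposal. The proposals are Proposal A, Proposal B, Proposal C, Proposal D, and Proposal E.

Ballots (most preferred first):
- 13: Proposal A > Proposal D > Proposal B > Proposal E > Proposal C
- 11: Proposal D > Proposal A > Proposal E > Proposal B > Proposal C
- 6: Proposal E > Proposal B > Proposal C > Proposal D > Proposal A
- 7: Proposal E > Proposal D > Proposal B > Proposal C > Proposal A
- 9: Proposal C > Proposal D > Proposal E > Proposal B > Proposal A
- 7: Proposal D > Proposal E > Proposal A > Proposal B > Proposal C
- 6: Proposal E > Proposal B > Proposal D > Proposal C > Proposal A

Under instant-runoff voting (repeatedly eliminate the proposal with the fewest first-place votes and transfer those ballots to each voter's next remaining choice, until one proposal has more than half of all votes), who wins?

Round 1: Proposal A 13, Proposal B 0, Proposal C 9, Proposal D 18, Proposal E 19. Proposal B eliminated.
Round 2: Proposal A 13, Proposal C 9, Proposal D 18, Proposal E 19. Proposal C eliminated.
Round 3: Proposal A 13, Proposal D 27, Proposal E 19. Proposal A eliminated.
Round 4: Proposal D 40, Proposal E 19. Proposal D has a majority (≥30).

Proposal D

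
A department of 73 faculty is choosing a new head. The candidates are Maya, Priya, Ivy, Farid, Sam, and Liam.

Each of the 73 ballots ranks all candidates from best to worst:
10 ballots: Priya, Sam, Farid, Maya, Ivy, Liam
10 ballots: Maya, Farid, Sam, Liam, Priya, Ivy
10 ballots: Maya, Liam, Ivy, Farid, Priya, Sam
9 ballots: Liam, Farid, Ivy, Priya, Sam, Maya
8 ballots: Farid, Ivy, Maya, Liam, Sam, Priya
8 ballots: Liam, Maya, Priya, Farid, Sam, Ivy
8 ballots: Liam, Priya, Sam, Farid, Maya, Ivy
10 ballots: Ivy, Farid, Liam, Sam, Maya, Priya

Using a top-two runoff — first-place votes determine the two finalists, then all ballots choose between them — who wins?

Round 1 first-place votes: Maya 20, Priya 10, Ivy 10, Farid 8, Sam 0, Liam 25. Liam and Maya advance.
Runoff: Liam is ranked above Maya on 35 ballots, Maya above Liam on 38.

Maya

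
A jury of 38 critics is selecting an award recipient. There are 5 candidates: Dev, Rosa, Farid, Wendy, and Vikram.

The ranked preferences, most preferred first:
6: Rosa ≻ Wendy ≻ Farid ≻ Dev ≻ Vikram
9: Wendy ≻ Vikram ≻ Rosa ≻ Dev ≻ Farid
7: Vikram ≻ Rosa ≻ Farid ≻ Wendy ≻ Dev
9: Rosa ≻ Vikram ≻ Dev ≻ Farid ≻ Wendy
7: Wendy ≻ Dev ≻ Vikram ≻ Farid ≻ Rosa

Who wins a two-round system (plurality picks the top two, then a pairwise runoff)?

Round 1 first-place votes: Dev 0, Rosa 15, Farid 0, Wendy 16, Vikram 7. Wendy and Rosa advance.
Runoff: Wendy is ranked above Rosa on 16 ballots, Rosa above Wendy on 22.

Rosa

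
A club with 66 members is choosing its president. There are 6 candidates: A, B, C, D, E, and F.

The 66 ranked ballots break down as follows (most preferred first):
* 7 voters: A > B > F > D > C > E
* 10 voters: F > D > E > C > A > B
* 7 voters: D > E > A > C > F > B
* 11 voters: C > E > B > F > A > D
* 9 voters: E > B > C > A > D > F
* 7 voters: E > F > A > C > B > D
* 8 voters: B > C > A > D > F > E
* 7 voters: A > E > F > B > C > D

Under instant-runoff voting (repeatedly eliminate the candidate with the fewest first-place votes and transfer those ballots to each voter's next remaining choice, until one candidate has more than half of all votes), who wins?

Round 1: A 14, B 8, C 11, D 7, E 16, F 10. D eliminated.
Round 2: A 14, B 8, C 11, E 23, F 10. B eliminated.
Round 3: A 14, C 19, E 23, F 10. F eliminated.
Round 4: A 14, C 19, E 33. A eliminated.
Round 5: C 26, E 40. E has a majority (≥34).

E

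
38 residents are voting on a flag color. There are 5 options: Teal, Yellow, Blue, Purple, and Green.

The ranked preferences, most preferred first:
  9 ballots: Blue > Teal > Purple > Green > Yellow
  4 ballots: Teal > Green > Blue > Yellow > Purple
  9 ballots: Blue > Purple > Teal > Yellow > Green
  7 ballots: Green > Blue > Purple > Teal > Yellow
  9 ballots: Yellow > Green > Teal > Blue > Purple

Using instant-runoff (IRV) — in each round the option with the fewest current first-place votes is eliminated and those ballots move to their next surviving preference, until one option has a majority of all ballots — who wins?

Green

Round 1: Teal 4, Yellow 9, Blue 18, Purple 0, Green 7. Purple eliminated.
Round 2: Teal 4, Yellow 9, Blue 18, Green 7. Teal eliminated.
Round 3: Yellow 9, Blue 18, Green 11. Yellow eliminated.
Round 4: Blue 18, Green 20. Green has a majority (≥20).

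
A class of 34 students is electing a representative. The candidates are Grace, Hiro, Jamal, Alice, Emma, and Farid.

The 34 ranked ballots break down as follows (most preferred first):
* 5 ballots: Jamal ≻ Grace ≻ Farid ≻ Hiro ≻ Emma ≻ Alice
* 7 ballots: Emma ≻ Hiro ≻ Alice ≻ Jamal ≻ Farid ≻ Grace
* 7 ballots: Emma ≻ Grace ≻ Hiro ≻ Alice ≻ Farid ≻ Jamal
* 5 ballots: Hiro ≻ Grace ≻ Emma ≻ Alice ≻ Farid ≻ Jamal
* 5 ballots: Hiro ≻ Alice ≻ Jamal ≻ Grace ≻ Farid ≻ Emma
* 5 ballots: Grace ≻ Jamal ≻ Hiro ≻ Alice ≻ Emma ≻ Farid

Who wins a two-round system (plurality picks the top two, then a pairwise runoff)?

Hiro

Round 1 first-place votes: Grace 5, Hiro 10, Jamal 5, Alice 0, Emma 14, Farid 0. Emma and Hiro advance.
Runoff: Emma is ranked above Hiro on 14 ballots, Hiro above Emma on 20.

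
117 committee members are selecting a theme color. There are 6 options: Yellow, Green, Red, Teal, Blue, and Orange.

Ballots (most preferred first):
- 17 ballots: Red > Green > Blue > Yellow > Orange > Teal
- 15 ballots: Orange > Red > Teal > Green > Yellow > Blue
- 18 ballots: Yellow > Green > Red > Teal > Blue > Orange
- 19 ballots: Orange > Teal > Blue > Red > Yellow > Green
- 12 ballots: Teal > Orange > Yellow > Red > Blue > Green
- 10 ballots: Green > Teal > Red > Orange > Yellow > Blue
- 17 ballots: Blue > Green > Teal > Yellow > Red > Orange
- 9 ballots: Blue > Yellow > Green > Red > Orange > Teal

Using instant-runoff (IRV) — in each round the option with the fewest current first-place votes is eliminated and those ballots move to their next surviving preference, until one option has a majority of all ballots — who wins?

Round 1: Yellow 18, Green 10, Red 17, Teal 12, Blue 26, Orange 34. Green eliminated.
Round 2: Yellow 18, Red 17, Teal 22, Blue 26, Orange 34. Red eliminated.
Round 3: Yellow 18, Teal 22, Blue 43, Orange 34. Yellow eliminated.
Round 4: Teal 40, Blue 43, Orange 34. Orange eliminated.
Round 5: Teal 74, Blue 43. Teal has a majority (≥59).

Teal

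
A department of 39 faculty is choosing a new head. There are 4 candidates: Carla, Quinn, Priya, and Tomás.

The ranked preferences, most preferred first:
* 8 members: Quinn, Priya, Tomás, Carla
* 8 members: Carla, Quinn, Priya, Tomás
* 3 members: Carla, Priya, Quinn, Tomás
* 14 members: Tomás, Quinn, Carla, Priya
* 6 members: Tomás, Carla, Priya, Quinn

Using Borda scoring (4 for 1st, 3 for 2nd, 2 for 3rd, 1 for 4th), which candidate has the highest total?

Quinn

Carla: 8×1 + 8×4 + 3×4 + 14×2 + 6×3 = 98
Quinn: 8×4 + 8×3 + 3×2 + 14×3 + 6×1 = 110
Priya: 8×3 + 8×2 + 3×3 + 14×1 + 6×2 = 75
Tomás: 8×2 + 8×1 + 3×1 + 14×4 + 6×4 = 107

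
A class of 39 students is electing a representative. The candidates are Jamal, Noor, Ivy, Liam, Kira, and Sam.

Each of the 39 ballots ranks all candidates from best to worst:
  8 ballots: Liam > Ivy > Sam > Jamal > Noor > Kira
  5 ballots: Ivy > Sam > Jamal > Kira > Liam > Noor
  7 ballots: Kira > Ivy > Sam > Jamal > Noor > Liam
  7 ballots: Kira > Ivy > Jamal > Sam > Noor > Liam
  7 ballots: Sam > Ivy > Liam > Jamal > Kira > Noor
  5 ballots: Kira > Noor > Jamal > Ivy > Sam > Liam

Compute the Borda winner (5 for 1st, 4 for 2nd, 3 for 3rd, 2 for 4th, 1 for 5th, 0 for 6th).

Jamal: 8×2 + 5×3 + 7×2 + 7×3 + 7×2 + 5×3 = 95
Noor: 8×1 + 5×0 + 7×1 + 7×1 + 7×0 + 5×4 = 42
Ivy: 8×4 + 5×5 + 7×4 + 7×4 + 7×4 + 5×2 = 151
Liam: 8×5 + 5×1 + 7×0 + 7×0 + 7×3 + 5×0 = 66
Kira: 8×0 + 5×2 + 7×5 + 7×5 + 7×1 + 5×5 = 112
Sam: 8×3 + 5×4 + 7×3 + 7×2 + 7×5 + 5×1 = 119

Ivy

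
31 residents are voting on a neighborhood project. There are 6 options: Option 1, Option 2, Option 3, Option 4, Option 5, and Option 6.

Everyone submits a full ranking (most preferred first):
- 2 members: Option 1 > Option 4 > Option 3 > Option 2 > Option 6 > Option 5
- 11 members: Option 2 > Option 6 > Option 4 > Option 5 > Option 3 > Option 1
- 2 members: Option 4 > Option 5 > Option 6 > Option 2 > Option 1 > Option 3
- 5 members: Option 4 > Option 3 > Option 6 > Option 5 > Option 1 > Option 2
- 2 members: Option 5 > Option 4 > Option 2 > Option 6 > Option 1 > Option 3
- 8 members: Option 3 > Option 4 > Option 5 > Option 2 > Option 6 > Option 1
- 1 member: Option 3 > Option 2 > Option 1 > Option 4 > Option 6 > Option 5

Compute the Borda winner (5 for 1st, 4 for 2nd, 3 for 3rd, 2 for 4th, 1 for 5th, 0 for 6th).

Option 4

Option 1: 2×5 + 11×0 + 2×1 + 5×1 + 2×1 + 8×0 + 1×3 = 22
Option 2: 2×2 + 11×5 + 2×2 + 5×0 + 2×3 + 8×2 + 1×4 = 89
Option 3: 2×3 + 11×1 + 2×0 + 5×4 + 2×0 + 8×5 + 1×5 = 82
Option 4: 2×4 + 11×3 + 2×5 + 5×5 + 2×4 + 8×4 + 1×2 = 118
Option 5: 2×0 + 11×2 + 2×4 + 5×2 + 2×5 + 8×3 + 1×0 = 74
Option 6: 2×1 + 11×4 + 2×3 + 5×3 + 2×2 + 8×1 + 1×1 = 80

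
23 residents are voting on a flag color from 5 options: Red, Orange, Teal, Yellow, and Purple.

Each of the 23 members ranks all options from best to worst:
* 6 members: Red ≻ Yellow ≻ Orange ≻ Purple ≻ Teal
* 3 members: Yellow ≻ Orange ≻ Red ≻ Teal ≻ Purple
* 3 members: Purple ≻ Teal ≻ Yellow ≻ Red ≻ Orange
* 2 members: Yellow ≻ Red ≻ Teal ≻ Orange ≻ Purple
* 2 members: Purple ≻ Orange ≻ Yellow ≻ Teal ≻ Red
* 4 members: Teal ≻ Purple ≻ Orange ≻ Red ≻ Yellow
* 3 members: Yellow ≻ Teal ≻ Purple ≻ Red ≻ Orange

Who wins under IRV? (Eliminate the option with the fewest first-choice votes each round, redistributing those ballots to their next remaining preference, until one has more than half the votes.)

Yellow

Round 1: Red 6, Orange 0, Teal 4, Yellow 8, Purple 5. Orange eliminated.
Round 2: Red 6, Teal 4, Yellow 8, Purple 5. Teal eliminated.
Round 3: Red 6, Yellow 8, Purple 9. Red eliminated.
Round 4: Yellow 14, Purple 9. Yellow has a majority (≥12).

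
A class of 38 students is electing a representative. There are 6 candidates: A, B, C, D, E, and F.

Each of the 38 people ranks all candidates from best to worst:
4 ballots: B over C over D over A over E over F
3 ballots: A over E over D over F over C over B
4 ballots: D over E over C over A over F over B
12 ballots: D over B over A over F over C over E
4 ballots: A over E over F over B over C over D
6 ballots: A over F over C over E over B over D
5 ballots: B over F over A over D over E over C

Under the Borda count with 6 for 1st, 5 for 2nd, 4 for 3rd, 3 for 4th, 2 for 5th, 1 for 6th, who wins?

A

A: 4×3 + 3×6 + 4×3 + 12×4 + 4×6 + 6×6 + 5×4 = 170
B: 4×6 + 3×1 + 4×1 + 12×5 + 4×3 + 6×2 + 5×6 = 145
C: 4×5 + 3×2 + 4×4 + 12×2 + 4×2 + 6×4 + 5×1 = 103
D: 4×4 + 3×4 + 4×6 + 12×6 + 4×1 + 6×1 + 5×3 = 149
E: 4×2 + 3×5 + 4×5 + 12×1 + 4×5 + 6×3 + 5×2 = 103
F: 4×1 + 3×3 + 4×2 + 12×3 + 4×4 + 6×5 + 5×5 = 128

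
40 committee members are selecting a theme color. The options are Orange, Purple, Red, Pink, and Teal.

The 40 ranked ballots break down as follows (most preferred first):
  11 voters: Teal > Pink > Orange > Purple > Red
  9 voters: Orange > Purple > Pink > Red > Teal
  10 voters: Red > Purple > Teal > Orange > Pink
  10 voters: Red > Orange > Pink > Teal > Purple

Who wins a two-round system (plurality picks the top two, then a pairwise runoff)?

Red

Round 1 first-place votes: Orange 9, Purple 0, Red 20, Pink 0, Teal 11. Red and Teal advance.
Runoff: Red is ranked above Teal on 29 ballots, Teal above Red on 11.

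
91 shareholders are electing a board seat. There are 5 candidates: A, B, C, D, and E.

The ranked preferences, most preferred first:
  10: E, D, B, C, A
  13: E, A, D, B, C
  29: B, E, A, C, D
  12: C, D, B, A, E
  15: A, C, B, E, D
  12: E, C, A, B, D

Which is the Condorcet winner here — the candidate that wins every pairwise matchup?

B vs A: 51–40
B vs C: 52–39
B vs D: 56–35
B vs E: 56–35
B beats every other candidate.

B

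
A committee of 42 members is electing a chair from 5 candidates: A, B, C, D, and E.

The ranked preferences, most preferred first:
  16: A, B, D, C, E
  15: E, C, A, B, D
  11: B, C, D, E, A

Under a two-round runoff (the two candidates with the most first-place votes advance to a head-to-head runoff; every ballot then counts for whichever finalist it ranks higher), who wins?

E

Round 1 first-place votes: A 16, B 11, C 0, D 0, E 15. A and E advance.
Runoff: A is ranked above E on 16 ballots, E above A on 26.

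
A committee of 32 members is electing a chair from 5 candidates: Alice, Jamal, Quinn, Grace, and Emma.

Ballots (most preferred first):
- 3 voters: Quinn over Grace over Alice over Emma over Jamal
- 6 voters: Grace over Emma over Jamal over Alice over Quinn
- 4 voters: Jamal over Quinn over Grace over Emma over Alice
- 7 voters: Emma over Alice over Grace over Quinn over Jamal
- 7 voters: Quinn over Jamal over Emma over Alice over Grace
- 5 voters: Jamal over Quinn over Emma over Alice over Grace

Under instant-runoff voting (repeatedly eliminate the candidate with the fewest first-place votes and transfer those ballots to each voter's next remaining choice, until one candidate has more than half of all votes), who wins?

Round 1: Alice 0, Jamal 9, Quinn 10, Grace 6, Emma 7. Alice eliminated.
Round 2: Jamal 9, Quinn 10, Grace 6, Emma 7. Grace eliminated.
Round 3: Jamal 9, Quinn 10, Emma 13. Jamal eliminated.
Round 4: Quinn 19, Emma 13. Quinn has a majority (≥17).

Quinn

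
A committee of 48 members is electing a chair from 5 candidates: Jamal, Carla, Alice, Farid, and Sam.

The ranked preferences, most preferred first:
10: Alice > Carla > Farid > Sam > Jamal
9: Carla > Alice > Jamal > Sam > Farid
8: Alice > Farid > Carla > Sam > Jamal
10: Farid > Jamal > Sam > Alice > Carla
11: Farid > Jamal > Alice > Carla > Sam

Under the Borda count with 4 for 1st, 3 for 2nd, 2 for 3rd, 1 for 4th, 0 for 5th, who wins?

Jamal: 10×0 + 9×2 + 8×0 + 10×3 + 11×3 = 81
Carla: 10×3 + 9×4 + 8×2 + 10×0 + 11×1 = 93
Alice: 10×4 + 9×3 + 8×4 + 10×1 + 11×2 = 131
Farid: 10×2 + 9×0 + 8×3 + 10×4 + 11×4 = 128
Sam: 10×1 + 9×1 + 8×1 + 10×2 + 11×0 = 47

Alice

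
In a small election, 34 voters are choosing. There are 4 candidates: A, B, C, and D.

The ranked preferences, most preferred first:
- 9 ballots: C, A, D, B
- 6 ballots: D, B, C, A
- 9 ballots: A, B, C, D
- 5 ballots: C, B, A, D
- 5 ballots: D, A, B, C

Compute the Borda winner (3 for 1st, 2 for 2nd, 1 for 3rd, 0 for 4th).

A

A: 9×2 + 6×0 + 9×3 + 5×1 + 5×2 = 60
B: 9×0 + 6×2 + 9×2 + 5×2 + 5×1 = 45
C: 9×3 + 6×1 + 9×1 + 5×3 + 5×0 = 57
D: 9×1 + 6×3 + 9×0 + 5×0 + 5×3 = 42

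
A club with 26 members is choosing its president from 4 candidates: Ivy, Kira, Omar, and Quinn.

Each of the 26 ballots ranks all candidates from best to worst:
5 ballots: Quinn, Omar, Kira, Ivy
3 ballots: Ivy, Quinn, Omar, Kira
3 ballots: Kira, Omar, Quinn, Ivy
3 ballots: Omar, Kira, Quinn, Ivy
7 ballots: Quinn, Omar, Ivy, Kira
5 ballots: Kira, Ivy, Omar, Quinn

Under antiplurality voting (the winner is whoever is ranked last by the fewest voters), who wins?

Omar

Last-place votes: Ivy 11, Kira 10, Omar 0, Quinn 5.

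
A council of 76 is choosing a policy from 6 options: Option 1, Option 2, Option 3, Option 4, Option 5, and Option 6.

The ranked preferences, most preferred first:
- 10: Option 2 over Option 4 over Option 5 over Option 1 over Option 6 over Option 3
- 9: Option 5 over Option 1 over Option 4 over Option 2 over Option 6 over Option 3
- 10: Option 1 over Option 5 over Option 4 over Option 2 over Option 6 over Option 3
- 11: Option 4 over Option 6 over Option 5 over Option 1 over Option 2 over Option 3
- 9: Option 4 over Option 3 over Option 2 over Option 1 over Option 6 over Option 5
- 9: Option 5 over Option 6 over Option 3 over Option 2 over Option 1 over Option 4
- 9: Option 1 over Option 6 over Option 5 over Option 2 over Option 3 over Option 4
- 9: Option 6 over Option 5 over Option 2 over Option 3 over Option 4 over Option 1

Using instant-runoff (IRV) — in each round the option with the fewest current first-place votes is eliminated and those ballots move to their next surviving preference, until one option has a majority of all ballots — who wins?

Option 5

Round 1: Option 1 19, Option 2 10, Option 3 0, Option 4 20, Option 5 18, Option 6 9. Option 3 eliminated.
Round 2: Option 1 19, Option 2 10, Option 4 20, Option 5 18, Option 6 9. Option 6 eliminated.
Round 3: Option 1 19, Option 2 10, Option 4 20, Option 5 27. Option 2 eliminated.
Round 4: Option 1 19, Option 4 30, Option 5 27. Option 1 eliminated.
Round 5: Option 4 30, Option 5 46. Option 5 has a majority (≥39).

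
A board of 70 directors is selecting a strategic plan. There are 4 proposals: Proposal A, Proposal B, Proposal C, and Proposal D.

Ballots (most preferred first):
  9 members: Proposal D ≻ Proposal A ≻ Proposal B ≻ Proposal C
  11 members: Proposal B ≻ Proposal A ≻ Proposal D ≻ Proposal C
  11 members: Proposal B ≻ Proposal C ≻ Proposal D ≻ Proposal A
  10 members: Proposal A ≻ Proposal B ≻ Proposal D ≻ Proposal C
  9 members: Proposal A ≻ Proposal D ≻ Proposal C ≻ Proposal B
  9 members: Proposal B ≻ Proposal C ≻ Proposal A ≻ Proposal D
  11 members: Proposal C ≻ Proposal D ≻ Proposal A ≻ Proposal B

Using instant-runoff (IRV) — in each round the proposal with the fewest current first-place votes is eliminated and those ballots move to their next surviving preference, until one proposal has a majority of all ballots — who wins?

Round 1: Proposal A 19, Proposal B 31, Proposal C 11, Proposal D 9. Proposal D eliminated.
Round 2: Proposal A 28, Proposal B 31, Proposal C 11. Proposal C eliminated.
Round 3: Proposal A 39, Proposal B 31. Proposal A has a majority (≥36).

Proposal A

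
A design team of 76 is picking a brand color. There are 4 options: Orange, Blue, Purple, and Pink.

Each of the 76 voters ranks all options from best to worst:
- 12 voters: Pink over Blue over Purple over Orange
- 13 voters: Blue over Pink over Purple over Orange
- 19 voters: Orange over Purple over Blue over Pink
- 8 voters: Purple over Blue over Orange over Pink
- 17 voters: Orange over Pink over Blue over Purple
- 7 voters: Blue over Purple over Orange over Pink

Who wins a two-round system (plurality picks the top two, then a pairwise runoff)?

Round 1 first-place votes: Orange 36, Blue 20, Purple 8, Pink 12. Orange and Blue advance.
Runoff: Orange is ranked above Blue on 36 ballots, Blue above Orange on 40.

Blue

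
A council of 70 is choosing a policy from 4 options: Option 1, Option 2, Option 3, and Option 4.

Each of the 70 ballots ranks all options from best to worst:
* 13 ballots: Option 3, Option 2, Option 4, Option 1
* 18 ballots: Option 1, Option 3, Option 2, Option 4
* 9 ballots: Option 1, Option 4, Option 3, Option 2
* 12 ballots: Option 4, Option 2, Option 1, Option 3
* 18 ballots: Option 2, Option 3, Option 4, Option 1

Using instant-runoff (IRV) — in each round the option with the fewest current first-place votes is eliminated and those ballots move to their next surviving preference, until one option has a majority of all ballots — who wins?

Option 2

Round 1: Option 1 27, Option 2 18, Option 3 13, Option 4 12. Option 4 eliminated.
Round 2: Option 1 27, Option 2 30, Option 3 13. Option 3 eliminated.
Round 3: Option 1 27, Option 2 43. Option 2 has a majority (≥36).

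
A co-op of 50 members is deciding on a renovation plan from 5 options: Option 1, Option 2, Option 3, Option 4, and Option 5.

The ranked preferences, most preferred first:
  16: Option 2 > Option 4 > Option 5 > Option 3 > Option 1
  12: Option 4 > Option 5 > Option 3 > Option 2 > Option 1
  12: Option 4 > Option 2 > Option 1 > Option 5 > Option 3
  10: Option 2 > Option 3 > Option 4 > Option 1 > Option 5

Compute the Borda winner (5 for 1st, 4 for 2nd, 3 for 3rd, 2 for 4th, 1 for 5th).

Option 4

Option 1: 16×1 + 12×1 + 12×3 + 10×2 = 84
Option 2: 16×5 + 12×2 + 12×4 + 10×5 = 202
Option 3: 16×2 + 12×3 + 12×1 + 10×4 = 120
Option 4: 16×4 + 12×5 + 12×5 + 10×3 = 214
Option 5: 16×3 + 12×4 + 12×2 + 10×1 = 130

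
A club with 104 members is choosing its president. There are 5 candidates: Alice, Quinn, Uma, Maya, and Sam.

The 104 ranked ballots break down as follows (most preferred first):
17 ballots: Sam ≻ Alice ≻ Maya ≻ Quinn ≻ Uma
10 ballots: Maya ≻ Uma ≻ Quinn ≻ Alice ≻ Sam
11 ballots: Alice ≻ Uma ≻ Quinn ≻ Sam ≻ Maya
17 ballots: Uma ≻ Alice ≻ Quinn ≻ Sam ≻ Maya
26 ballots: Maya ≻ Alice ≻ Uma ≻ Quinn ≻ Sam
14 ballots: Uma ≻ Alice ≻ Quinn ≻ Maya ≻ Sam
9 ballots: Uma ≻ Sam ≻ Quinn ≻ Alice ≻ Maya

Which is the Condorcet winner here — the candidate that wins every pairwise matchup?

Alice vs Quinn: 85–19
Alice vs Uma: 54–50
Alice vs Maya: 68–36
Alice vs Sam: 78–26
Alice beats every other candidate.

Alice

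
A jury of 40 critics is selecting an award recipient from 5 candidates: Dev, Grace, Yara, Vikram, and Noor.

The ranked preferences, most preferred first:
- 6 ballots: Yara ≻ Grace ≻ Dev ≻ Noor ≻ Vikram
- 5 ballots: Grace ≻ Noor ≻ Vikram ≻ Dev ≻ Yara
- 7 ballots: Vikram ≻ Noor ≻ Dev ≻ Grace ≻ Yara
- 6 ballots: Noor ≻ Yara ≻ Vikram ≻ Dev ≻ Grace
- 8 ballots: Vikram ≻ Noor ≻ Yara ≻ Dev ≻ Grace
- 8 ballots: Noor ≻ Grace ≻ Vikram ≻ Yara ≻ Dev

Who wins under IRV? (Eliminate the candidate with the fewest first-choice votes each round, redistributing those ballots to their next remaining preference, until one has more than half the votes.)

Noor

Round 1: Dev 0, Grace 5, Yara 6, Vikram 15, Noor 14. Dev eliminated.
Round 2: Grace 5, Yara 6, Vikram 15, Noor 14. Grace eliminated.
Round 3: Yara 6, Vikram 15, Noor 19. Yara eliminated.
Round 4: Vikram 15, Noor 25. Noor has a majority (≥21).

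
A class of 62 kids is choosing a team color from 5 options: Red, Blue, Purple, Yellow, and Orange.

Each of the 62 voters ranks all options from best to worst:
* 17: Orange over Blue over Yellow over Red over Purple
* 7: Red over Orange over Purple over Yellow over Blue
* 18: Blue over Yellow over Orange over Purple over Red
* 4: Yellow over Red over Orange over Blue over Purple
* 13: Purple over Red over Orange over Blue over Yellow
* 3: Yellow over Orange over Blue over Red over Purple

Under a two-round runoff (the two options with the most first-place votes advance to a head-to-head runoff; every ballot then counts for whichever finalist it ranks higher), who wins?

Orange

Round 1 first-place votes: Red 7, Blue 18, Purple 13, Yellow 7, Orange 17. Blue and Orange advance.
Runoff: Blue is ranked above Orange on 18 ballots, Orange above Blue on 44.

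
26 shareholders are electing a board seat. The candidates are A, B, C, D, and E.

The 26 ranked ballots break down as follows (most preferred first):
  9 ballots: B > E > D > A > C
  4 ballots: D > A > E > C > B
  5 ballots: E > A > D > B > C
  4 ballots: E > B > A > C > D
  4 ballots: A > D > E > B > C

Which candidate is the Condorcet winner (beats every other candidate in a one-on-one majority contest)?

E vs A: 18–8
E vs B: 17–9
E vs C: 26–0
E vs D: 18–8
E beats every other candidate.

E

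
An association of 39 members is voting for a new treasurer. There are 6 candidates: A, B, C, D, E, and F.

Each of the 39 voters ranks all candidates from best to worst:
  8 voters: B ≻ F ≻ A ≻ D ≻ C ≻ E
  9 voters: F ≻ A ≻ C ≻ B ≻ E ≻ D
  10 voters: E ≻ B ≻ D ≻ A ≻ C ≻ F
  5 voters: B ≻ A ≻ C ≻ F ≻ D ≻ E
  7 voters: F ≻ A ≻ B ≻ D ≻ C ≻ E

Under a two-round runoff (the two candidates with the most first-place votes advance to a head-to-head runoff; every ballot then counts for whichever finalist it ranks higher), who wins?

Round 1 first-place votes: A 0, B 13, C 0, D 0, E 10, F 16. F and B advance.
Runoff: F is ranked above B on 16 ballots, B above F on 23.

B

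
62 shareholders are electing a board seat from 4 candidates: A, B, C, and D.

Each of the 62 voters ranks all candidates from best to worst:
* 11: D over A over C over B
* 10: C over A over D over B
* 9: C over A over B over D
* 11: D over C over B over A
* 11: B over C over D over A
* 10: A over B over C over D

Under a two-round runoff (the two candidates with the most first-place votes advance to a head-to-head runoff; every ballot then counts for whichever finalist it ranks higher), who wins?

Round 1 first-place votes: A 10, B 11, C 19, D 22. D and C advance.
Runoff: D is ranked above C on 22 ballots, C above D on 40.

C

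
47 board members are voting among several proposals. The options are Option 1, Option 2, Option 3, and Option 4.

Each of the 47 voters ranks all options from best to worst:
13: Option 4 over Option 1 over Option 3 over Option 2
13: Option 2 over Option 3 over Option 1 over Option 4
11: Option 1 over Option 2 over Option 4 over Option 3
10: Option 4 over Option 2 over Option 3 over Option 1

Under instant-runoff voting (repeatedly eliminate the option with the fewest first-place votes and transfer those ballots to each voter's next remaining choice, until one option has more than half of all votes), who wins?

Option 2

Round 1: Option 1 11, Option 2 13, Option 3 0, Option 4 23. Option 3 eliminated.
Round 2: Option 1 11, Option 2 13, Option 4 23. Option 1 eliminated.
Round 3: Option 2 24, Option 4 23. Option 2 has a majority (≥24).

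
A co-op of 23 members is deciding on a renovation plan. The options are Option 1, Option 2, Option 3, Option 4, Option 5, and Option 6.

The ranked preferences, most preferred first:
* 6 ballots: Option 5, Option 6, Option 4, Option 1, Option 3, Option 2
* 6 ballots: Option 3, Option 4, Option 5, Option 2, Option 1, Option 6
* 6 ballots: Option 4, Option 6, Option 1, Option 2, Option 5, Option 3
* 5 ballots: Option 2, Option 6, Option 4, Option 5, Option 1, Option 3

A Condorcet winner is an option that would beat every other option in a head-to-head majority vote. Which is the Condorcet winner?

Option 4

Option 4 vs Option 1: 23–0
Option 4 vs Option 2: 18–5
Option 4 vs Option 3: 17–6
Option 4 vs Option 5: 17–6
Option 4 vs Option 6: 12–11
Option 4 beats every other option.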